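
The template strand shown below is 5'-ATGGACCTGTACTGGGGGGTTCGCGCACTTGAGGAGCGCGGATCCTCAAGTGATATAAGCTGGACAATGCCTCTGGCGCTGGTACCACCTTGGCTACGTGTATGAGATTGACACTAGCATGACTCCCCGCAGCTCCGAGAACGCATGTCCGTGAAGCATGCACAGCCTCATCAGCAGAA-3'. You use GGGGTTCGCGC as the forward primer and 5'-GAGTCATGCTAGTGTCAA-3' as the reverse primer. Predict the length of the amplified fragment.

110 bp

The forward primer matches the template at positions 16–26.
Reverse complement of the reverse primer: TTGACACTAGCATGACTC. This occurs on the top strand at positions 108–125.
The product runs from position 16 to position 125, so its length is 125 − 16 + 1 = 110 bp.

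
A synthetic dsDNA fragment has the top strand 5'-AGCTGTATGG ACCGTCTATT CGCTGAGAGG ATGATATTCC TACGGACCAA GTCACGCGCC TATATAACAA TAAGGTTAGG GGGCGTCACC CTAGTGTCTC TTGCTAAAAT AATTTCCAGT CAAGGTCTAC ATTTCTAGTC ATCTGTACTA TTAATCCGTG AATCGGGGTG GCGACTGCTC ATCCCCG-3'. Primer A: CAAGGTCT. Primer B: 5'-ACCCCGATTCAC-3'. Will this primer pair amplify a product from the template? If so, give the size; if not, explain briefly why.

Yes — a 49 bp product.

Primer A (CAAGGTCT) matches the top strand at positions 121–128; it acts as a forward primer.
Primer B's reverse complement is GTGAATCGGGGT, matching the top strand at positions 158–169; it acts as a reverse primer.
The 3' ends face each other across positions 121–169, giving a 49 bp product.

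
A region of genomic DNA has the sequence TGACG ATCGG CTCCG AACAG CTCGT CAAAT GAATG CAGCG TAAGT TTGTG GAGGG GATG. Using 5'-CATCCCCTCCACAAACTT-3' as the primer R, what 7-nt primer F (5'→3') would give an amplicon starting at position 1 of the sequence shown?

5'-TGACGAT-3'

The reverse primer's reverse complement AAGTTTGTGGAGGGGATG matches the template at positions 42–59; the product starts at position 1.
The forward primer is identical to the top strand over positions 1–7: TGACGAT.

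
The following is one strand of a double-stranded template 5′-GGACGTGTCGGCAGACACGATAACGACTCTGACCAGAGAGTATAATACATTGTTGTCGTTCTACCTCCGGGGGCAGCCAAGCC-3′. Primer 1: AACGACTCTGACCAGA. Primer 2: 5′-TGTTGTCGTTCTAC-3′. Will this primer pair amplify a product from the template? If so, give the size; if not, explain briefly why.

No product — both primers anneal to the same strand and extend in the same direction.

Primer 1 (AACGACTCTGACCAGA) matches the top strand at positions 22–37 (3' end points downstream).
Primer 2 (TGTTGTCGTTCTAC) also matches the top strand directly, at positions 51–64 — its reverse complement GTAGAACGACAACA is not present.
Both primers anneal to the bottom strand with 3' ends pointing the same way, so neither can prime synthesis back toward the other.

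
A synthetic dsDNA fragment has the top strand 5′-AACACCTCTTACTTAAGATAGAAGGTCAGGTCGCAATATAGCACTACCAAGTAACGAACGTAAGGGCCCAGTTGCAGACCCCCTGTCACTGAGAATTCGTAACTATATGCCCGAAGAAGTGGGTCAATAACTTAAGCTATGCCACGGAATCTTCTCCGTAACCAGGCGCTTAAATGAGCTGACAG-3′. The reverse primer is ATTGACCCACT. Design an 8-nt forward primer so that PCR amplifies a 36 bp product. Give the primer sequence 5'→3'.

The reverse primer's reverse complement AGTGGGTCAAT matches the template at positions 118–128, so the product ends at position 128.
A 36 bp product then starts at position 128 − 36 + 1 = 93.
The forward primer is identical to the top strand there: GAATTCGT.

5'-GAATTCGT-3'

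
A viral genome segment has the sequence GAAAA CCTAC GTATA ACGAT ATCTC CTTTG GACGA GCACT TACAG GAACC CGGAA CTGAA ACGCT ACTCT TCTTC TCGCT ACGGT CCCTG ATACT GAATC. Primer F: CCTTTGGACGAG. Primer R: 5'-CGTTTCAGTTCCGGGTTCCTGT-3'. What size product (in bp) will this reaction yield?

39 bp

Forward primer CCTTTGGACGAG is found on the top strand at positions 25–36.
Reverse complement of the reverse primer: ACAGGAACCCGGAACTGAAACG. This occurs on the top strand at positions 42–63.
Amplicon spans positions 25–63: 39 bp.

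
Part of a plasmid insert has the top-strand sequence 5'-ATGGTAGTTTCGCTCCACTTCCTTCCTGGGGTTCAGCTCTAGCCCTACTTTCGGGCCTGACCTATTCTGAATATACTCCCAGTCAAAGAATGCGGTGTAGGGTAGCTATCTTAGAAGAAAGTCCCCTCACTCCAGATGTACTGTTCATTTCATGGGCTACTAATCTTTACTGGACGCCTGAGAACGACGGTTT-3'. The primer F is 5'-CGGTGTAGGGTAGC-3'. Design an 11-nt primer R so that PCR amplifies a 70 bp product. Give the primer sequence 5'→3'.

5'-TAGTAGCCCAT-3'

The forward primer binds at positions 93–106, so a 70 bp product ends at position 93 + 70 − 1 = 162.
The reverse primer anneals to the top strand over positions 152–162, i.e. to ATGGGCTACTA.
Its sequence written 5'→3' is the reverse complement: TAGTAGCCCAT.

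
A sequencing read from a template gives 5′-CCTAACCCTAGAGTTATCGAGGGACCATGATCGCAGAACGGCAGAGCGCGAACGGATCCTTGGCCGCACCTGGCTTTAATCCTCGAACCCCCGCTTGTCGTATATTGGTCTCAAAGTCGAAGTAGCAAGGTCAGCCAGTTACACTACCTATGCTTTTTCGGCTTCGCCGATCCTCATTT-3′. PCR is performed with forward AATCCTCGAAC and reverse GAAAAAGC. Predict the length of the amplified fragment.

Scanning the template, AATCCTCGAAC occurs at positions 78–88; this primer anneals to the bottom strand there with its 3' end pointing downstream.
Reverse complement of the reverse primer: GCTTTTTC. This occurs on the top strand at positions 152–159.
Amplicon spans positions 78–159: 82 bp.

82 bp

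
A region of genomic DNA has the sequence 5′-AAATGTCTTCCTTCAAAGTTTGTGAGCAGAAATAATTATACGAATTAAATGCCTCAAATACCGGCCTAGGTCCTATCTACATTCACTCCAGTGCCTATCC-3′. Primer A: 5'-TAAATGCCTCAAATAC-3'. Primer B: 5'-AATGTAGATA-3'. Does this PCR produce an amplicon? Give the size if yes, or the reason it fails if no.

Yes — a 38 bp product.

Primer A (TAAATGCCTCAAATAC) matches the top strand at positions 46–61; it acts as a forward primer.
Primer B's reverse complement is TATCTACATT, matching the top strand at positions 74–83; it acts as a reverse primer.
The 3' ends face each other across positions 46–83, giving a 38 bp product.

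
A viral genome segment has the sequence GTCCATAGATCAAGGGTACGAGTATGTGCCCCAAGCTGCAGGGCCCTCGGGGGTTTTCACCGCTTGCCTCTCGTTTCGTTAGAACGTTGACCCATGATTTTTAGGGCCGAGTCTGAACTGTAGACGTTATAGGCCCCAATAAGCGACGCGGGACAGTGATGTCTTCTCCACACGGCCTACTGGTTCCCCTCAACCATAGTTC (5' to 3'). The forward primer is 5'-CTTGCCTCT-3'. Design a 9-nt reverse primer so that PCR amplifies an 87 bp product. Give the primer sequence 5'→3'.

The forward primer binds at positions 63–71, so an 87 bp product ends at position 63 + 87 − 1 = 149.
The reverse primer anneals to the top strand over positions 141–149, i.e. to AAGCGACGC.
Its sequence written 5'→3' is the reverse complement: GCGTCGCTT.

5'-GCGTCGCTT-3'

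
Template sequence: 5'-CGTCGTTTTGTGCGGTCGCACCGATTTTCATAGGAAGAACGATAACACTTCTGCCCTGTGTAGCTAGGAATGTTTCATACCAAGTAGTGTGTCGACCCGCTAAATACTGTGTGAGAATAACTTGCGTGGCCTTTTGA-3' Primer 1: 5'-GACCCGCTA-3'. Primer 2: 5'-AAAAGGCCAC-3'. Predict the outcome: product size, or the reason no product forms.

Yes — a 42 bp product.

Primer 1 (GACCCGCTA) matches the top strand at positions 94–102; it acts as a forward primer.
Primer 2's reverse complement is GTGGCCTTTT, matching the top strand at positions 126–135; it acts as a reverse primer.
The 3' ends face each other across positions 94–135, giving a 42 bp product.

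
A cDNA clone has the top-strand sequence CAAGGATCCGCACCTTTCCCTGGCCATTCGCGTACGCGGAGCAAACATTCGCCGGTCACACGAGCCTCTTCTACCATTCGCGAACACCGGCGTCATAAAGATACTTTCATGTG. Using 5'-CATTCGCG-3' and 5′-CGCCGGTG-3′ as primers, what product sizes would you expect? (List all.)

68 bp, 18 bp

The forward primer CATTCGCG matches the top strand at positions 25–32, 75–82.
The reverse primer's reverse complement is CACCGGCG, matching at positions 85–92.
Each forward site pairs with the reverse site to give a product ending at position 92: sizes 68, 18 bp.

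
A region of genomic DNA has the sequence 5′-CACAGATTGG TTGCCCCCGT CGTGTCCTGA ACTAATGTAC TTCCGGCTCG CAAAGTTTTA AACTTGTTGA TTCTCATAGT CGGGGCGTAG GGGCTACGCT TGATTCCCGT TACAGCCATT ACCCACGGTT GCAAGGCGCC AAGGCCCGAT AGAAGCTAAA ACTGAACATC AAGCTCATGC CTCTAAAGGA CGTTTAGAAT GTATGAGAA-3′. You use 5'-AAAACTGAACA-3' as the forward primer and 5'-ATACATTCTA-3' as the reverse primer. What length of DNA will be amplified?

Forward primer AAAACTGAACA is found on the top strand at positions 158–168.
The reverse primer's reverse complement is TAGAATGTAT, which matches the template at positions 195–204.
The product runs from position 158 to position 204, so its length is 204 − 158 + 1 = 47 bp.

47 bp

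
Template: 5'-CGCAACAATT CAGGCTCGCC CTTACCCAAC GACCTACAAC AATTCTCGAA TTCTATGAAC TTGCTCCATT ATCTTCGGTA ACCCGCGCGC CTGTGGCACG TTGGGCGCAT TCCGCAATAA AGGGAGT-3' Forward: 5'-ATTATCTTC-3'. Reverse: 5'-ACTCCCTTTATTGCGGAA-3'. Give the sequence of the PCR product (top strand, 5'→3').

Scanning the template, ATTATCTTC occurs at positions 68–76; this primer anneals to the bottom strand there with its 3' end pointing downstream.
Taking the reverse complement of ACTCCCTTTATTGCGGAA gives TTCCGCAATAAAGGGAGT, found at positions 110–127 on the template; the primer anneals here to the top strand with its 3' end pointing upstream.
The product is the template from position 68 through 127 (60 bp).

5'-ATTATCTTCGGTAACCCGCGCGCCTGTGGCACGTTGGGCGCATTCCGCAATAAAGGGAGT-3'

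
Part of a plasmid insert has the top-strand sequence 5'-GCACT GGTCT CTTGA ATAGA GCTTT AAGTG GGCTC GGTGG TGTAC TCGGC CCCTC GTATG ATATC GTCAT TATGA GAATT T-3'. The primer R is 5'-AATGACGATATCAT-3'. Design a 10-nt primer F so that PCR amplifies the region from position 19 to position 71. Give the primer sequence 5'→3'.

5'-GAGCTTTAAG-3'

The reverse primer's reverse complement ATGATATCGTCATT matches the template at positions 58–71; the product starts at position 19.
The forward primer is identical to the top strand over positions 19–28: GAGCTTTAAG.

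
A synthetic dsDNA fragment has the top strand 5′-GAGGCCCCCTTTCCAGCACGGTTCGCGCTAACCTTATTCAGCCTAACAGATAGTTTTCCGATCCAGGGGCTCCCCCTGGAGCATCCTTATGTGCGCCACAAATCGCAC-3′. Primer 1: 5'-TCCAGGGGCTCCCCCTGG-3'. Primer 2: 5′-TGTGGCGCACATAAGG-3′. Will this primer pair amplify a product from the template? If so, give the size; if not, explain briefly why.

Yes — a 39 bp product.

Primer 1 (TCCAGGGGCTCCCCCTGG) matches the top strand at positions 62–79; it acts as a forward primer.
Primer 2's reverse complement is CCTTATGTGCGCCACA, matching the top strand at positions 85–100; it acts as a reverse primer.
The 3' ends face each other across positions 62–100, giving a 39 bp product.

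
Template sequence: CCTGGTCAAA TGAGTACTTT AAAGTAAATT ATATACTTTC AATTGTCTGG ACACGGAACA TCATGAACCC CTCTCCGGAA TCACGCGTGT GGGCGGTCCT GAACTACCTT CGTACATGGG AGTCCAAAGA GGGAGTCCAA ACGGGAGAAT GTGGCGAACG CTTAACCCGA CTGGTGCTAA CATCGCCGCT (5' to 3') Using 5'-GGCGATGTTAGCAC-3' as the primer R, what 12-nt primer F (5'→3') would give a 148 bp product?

5'-CAATTGTCTGGA-3'

The reverse primer's reverse complement GTGCTAACATCGCC matches the template at positions 174–187, so the product ends at position 187.
A 148 bp product then starts at position 187 − 148 + 1 = 40.
The forward primer is identical to the top strand there: CAATTGTCTGGA.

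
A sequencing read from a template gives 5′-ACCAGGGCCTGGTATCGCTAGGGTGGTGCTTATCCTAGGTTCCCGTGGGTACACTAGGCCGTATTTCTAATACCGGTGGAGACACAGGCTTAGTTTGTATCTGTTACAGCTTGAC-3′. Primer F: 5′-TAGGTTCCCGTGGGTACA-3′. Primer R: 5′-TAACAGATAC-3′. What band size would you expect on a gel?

71 bp

Forward primer TAGGTTCCCGTGGGTACA is found on the top strand at positions 36–53.
The reverse primer's reverse complement is GTATCTGTTA, which matches the template at positions 97–106.
The product runs from position 36 to position 106, so its length is 106 − 36 + 1 = 71 bp.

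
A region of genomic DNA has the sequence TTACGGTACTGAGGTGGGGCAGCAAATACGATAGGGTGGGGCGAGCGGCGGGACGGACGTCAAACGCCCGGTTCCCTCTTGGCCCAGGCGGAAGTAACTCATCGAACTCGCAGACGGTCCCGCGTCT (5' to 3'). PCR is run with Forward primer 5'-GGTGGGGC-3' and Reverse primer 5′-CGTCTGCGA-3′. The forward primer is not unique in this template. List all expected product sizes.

The forward primer GGTGGGGC matches the top strand at positions 13–20, 35–42.
The reverse primer's reverse complement is TCGCAGACG, matching at positions 108–116.
Each forward site pairs with the reverse site to give a product ending at position 116: sizes 104, 82 bp.

104 bp, 82 bp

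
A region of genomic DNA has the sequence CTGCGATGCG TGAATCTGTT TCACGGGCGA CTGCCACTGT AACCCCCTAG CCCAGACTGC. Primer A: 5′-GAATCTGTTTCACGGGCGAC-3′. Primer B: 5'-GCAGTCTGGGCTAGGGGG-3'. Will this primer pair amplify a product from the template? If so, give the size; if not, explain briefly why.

Yes — a 49 bp product.

Primer A (GAATCTGTTTCACGGGCGAC) matches the top strand at positions 12–31; it acts as a forward primer.
Primer B's reverse complement is CCCCCTAGCCCAGACTGC, matching the top strand at positions 43–60; it acts as a reverse primer.
The 3' ends face each other across positions 12–60, giving a 49 bp product.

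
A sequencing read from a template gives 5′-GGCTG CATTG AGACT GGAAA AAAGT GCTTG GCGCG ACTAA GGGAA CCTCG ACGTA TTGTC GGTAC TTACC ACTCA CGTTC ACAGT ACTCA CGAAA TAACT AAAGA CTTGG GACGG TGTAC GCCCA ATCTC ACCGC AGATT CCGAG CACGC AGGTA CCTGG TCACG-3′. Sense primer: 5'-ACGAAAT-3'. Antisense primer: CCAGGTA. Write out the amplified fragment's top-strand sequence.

5'-ACGAAATAACTAAAGACTTGGGACGGTGTACGCCCAATCTCACCGCAGATTCCGAGCACGCAGGTACCTGG-3'

The forward primer matches the template at positions 90–96.
Reverse complement of the reverse primer: TACCTGG. This occurs on the top strand at positions 154–160.
The product is the template from position 90 through 160 (71 bp).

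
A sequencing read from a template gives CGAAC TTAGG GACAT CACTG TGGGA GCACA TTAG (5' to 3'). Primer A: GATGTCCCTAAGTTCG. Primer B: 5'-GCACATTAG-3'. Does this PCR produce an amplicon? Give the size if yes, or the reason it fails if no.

Primer A (GATGTCCCTAAGTTCG) has reverse complement CGAACTTAGGGACATC, which matches the top strand at positions 1–16; primer A anneals to the top strand there with its 3' end pointing upstream toward position 1.
Primer B (GCACATTAG) matches the top strand directly at positions 26–34; it anneals to the bottom strand with its 3' end pointing downstream toward position 34.
The 3' ends diverge (primer A extends toward position 1, primer B toward position 34), so the primers never converge on a shared product.

No product — the primers' 3' ends point away from each other.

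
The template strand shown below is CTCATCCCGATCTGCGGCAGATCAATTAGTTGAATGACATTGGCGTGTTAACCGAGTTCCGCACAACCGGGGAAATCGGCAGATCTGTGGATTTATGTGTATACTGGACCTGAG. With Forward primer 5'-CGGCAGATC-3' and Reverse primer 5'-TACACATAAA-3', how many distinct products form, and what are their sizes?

Two products: 87 bp, 25 bp

The forward primer CGGCAGATC matches the top strand at positions 15–23, 77–85.
The reverse primer's reverse complement is TTTATGTGTA, matching at positions 92–101.
Each forward site pairs with the reverse site to give a product ending at position 101: sizes 87, 25 bp.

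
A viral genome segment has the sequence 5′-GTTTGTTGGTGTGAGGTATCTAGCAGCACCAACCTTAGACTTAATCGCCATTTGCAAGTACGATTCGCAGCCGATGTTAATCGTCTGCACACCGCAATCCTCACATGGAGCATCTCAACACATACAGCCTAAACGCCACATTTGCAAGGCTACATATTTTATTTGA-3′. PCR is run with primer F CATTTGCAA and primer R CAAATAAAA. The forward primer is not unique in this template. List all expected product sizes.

The forward primer CATTTGCAA matches the top strand at positions 49–57, 139–147.
The reverse primer's reverse complement is TTTTATTTG, matching at positions 157–165.
Each forward site pairs with the reverse site to give a product ending at position 165: sizes 117, 27 bp.

117 bp, 27 bp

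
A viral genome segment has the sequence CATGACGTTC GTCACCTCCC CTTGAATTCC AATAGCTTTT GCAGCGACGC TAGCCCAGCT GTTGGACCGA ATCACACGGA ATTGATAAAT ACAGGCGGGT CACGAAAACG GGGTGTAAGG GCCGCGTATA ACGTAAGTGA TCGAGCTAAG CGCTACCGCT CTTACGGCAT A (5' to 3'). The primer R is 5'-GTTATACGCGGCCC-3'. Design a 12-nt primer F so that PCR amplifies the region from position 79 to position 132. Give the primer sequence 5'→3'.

5'-GAATTGATAAAT-3'

The reverse primer's reverse complement GGGCCGCGTATAAC matches the template at positions 119–132; the product starts at position 79.
The forward primer is identical to the top strand over positions 79–90: GAATTGATAAAT.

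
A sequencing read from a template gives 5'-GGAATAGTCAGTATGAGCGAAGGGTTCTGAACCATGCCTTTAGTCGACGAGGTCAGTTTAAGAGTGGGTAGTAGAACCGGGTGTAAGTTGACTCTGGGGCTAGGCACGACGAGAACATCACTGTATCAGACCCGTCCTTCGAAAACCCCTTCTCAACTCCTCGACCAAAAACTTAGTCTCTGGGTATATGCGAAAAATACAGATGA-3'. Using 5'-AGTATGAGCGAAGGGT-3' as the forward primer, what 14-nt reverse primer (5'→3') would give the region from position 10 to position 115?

5'-TTCTCGTCGTGCCT-3'

The product's 3' end on the top strand is position 115.
The reverse primer anneals to the top strand over positions 102–115, i.e. to AGGCACGACGAGAA.
Its sequence written 5'→3' is the reverse complement: TTCTCGTCGTGCCT.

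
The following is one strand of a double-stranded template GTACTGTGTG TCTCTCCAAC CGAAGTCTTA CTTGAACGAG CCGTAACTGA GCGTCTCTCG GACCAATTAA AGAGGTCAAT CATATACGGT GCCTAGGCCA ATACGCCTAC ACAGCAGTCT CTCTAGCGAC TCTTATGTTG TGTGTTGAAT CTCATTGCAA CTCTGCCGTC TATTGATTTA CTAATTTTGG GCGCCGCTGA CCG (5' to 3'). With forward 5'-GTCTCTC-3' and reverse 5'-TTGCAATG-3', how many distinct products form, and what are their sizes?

Three products: 151 bp, 108 bp, 44 bp

The forward primer GTCTCTC matches the top strand at positions 10–16, 53–59, 117–123.
The reverse primer's reverse complement is CATTGCAA, matching at positions 153–160.
Each forward site pairs with the reverse site to give a product ending at position 160: sizes 151, 108, 44 bp.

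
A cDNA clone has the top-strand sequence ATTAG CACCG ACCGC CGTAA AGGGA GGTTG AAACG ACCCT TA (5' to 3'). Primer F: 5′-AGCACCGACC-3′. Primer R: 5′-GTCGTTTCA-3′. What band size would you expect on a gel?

Scanning the template, AGCACCGACC occurs at positions 4–13; this primer anneals to the bottom strand there with its 3' end pointing downstream.
Taking the reverse complement of GTCGTTTCA gives TGAAACGAC, found at positions 29–37 on the template; the primer anneals here to the top strand with its 3' end pointing upstream.
Product length = (reverse-primer end) − (forward-primer start) + 1 = 37 − 4 + 1 = 34 bp.

34 bp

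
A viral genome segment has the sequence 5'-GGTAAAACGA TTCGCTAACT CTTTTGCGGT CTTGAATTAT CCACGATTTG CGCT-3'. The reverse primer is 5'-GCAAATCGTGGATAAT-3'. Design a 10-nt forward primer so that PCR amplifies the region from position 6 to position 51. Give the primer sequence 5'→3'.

5'-AACGATTCGC-3'

The reverse primer's reverse complement ATTATCCACGATTTGC matches the template at positions 36–51; the product starts at position 6.
The forward primer is identical to the top strand over positions 6–15: AACGATTCGC.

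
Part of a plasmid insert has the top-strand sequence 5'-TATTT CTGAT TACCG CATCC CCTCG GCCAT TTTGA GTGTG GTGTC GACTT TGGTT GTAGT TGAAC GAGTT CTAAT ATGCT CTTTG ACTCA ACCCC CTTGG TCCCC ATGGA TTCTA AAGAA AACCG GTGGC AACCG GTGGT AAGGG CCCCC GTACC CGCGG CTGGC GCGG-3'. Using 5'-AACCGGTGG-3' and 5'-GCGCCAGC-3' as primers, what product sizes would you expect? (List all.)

47 bp, 37 bp

The forward primer AACCGGTGG matches the top strand at positions 121–129, 131–139.
The reverse primer's reverse complement is GCTGGCGC, matching at positions 160–167.
Each forward site pairs with the reverse site to give a product ending at position 167: sizes 47, 37 bp.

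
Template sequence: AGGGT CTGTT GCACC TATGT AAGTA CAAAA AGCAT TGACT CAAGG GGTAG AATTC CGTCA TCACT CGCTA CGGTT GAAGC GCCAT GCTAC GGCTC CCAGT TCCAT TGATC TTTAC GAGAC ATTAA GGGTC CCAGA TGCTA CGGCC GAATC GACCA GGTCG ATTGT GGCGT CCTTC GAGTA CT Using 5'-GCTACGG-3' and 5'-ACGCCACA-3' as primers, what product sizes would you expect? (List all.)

104 bp, 85 bp, 34 bp

The forward primer GCTACGG matches the top strand at positions 67–73, 86–92, 137–143.
The reverse primer's reverse complement is TGTGGCGT, matching at positions 163–170.
Each forward site pairs with the reverse site to give a product ending at position 170: sizes 104, 85, 34 bp.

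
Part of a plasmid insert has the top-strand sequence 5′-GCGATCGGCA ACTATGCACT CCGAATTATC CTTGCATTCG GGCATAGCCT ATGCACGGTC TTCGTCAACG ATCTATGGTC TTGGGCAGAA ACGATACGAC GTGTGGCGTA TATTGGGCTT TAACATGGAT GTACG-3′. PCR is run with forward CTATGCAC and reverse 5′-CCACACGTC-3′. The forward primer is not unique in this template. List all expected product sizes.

The forward primer CTATGCAC matches the top strand at positions 12–19, 49–56.
The reverse primer's reverse complement is GACGTGTGG, matching at positions 98–106.
Each forward site pairs with the reverse site to give a product ending at position 106: sizes 95, 58 bp.

95 bp, 58 bp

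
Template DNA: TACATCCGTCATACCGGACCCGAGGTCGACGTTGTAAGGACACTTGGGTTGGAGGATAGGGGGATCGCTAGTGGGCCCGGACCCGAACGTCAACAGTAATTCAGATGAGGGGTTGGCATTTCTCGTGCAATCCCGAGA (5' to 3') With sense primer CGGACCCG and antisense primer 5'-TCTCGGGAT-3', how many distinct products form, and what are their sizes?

The forward primer CGGACCCG matches the top strand at positions 15–22, 78–85.
The reverse primer's reverse complement is ATCCCGAGA, matching at positions 130–138.
Each forward site pairs with the reverse site to give a product ending at position 138: sizes 124, 61 bp.

Two products: 124 bp, 61 bp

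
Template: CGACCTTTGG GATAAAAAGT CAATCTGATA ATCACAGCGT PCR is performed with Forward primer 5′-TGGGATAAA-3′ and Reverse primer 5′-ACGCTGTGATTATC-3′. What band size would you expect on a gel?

33 bp

The forward primer matches the template at positions 8–16.
The reverse primer's reverse complement is GATAATCACAGCGT, which matches the template at positions 27–40.
Product length = (reverse-primer end) − (forward-primer start) + 1 = 40 − 8 + 1 = 33 bp.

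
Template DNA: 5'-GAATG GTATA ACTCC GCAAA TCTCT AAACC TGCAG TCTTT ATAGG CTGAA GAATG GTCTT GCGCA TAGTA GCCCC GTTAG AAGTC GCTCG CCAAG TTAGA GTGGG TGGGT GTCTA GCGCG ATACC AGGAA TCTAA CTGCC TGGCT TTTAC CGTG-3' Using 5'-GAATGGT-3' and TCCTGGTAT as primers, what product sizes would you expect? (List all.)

The forward primer GAATGGT matches the top strand at positions 1–7, 51–57.
The reverse primer's reverse complement is ATACCAGGA, matching at positions 121–129.
Each forward site pairs with the reverse site to give a product ending at position 129: sizes 129, 79 bp.

129 bp, 79 bp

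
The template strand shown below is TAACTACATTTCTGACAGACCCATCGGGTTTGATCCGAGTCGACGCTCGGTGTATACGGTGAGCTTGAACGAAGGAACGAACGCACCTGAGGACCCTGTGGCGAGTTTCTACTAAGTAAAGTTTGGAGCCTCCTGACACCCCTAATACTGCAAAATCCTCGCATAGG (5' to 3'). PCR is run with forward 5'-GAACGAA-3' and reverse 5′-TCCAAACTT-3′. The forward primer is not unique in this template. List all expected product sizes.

The forward primer GAACGAA matches the top strand at positions 67–73, 75–81.
The reverse primer's reverse complement is AAGTTTGGA, matching at positions 119–127.
Each forward site pairs with the reverse site to give a product ending at position 127: sizes 61, 53 bp.

61 bp, 53 bp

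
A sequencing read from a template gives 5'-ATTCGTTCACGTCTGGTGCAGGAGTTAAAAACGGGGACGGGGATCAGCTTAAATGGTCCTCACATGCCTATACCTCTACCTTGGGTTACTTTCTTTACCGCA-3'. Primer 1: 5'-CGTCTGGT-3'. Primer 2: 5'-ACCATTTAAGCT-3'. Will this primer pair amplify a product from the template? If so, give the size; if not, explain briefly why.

Yes — a 48 bp product.

Primer 1 (CGTCTGGT) matches the top strand at positions 10–17; it acts as a forward primer.
Primer 2's reverse complement is AGCTTAAATGGT, matching the top strand at positions 46–57; it acts as a reverse primer.
The 3' ends face each other across positions 10–57, giving a 48 bp product.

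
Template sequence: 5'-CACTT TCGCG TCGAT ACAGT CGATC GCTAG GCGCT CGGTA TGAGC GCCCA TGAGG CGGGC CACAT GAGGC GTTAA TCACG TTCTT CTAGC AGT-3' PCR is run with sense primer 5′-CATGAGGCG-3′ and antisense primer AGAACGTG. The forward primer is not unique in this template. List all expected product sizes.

The forward primer CATGAGGCG matches the top strand at positions 49–57, 63–71.
The reverse primer's reverse complement is CACGTTCT, matching at positions 77–84.
Each forward site pairs with the reverse site to give a product ending at position 84: sizes 36, 22 bp.

36 bp, 22 bp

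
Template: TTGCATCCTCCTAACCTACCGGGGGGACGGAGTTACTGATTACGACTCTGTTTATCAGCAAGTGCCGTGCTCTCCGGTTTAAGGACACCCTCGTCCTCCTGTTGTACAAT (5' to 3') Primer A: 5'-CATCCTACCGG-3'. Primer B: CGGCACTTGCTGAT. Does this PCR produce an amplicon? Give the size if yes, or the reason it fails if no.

Primer A (CATCCTACCGG) does not match the top strand, and its reverse complement CCGGTAGGATG does not match either.
With no annealing site for primer A, no amplification occurs.

No product — primer A has no binding site in the template.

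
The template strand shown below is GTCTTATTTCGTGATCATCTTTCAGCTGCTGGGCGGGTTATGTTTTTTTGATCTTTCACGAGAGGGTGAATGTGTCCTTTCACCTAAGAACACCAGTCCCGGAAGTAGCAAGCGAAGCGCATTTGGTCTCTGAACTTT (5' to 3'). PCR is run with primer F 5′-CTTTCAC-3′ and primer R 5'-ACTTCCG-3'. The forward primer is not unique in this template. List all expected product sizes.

The forward primer CTTTCAC matches the top strand at positions 53–59, 77–83.
The reverse primer's reverse complement is CGGAAGT, matching at positions 100–106.
Each forward site pairs with the reverse site to give a product ending at position 106: sizes 54, 30 bp.

54 bp, 30 bp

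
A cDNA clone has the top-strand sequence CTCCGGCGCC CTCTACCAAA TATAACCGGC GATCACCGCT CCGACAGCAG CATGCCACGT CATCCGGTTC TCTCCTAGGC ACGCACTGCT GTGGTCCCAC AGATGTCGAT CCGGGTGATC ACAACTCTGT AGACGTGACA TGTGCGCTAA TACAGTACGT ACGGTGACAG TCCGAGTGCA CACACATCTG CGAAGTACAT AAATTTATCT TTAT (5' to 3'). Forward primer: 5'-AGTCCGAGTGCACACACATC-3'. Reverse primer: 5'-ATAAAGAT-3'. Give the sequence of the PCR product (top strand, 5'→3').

5'-AGTCCGAGTGCACACACATCTGCGAAGTACATAAATTTATCTTTAT-3'

Scanning the template, AGTCCGAGTGCACACACATC occurs at positions 169–188; this primer anneals to the bottom strand there with its 3' end pointing downstream.
The reverse primer's reverse complement is ATCTTTAT, which matches the template at positions 207–214.
The product is the template from position 169 through 214 (46 bp).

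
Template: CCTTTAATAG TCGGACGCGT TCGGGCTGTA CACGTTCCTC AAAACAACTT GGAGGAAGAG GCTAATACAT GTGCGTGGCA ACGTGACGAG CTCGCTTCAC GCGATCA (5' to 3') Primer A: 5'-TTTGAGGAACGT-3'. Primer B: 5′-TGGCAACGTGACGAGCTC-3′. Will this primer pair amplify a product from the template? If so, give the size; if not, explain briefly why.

Primer A (TTTGAGGAACGT) has reverse complement ACGTTCCTCAAA, which matches the top strand at positions 32–43; primer A anneals to the top strand there with its 3' end pointing upstream toward position 32.
Primer B (TGGCAACGTGACGAGCTC) matches the top strand directly at positions 76–93; it anneals to the bottom strand with its 3' end pointing downstream toward position 93.
The 3' ends diverge (primer A extends toward position 1, primer B toward position 107), so the primers never converge on a shared product.

No product — the primers' 3' ends point away from each other.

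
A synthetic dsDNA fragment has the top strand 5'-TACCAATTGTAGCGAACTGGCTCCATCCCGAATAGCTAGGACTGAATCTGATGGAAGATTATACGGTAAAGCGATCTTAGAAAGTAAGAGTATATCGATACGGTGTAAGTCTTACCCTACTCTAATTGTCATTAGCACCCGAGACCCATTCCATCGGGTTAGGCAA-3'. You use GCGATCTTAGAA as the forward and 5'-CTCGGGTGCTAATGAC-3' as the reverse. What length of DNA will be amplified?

73 bp

Forward primer GCGATCTTAGAA is found on the top strand at positions 71–82.
Reverse complement of the reverse primer: GTCATTAGCACCCGAG. This occurs on the top strand at positions 128–143.
Amplicon spans positions 71–143: 73 bp.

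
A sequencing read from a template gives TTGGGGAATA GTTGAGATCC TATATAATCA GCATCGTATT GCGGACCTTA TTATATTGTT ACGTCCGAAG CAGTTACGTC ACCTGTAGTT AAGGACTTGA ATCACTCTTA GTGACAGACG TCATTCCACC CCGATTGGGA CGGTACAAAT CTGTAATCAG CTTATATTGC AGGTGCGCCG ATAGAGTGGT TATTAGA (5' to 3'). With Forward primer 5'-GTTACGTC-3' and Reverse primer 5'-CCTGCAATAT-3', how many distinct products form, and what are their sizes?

Two products: 116 bp, 101 bp

The forward primer GTTACGTC matches the top strand at positions 58–65, 73–80.
The reverse primer's reverse complement is ATATTGCAGG, matching at positions 164–173.
Each forward site pairs with the reverse site to give a product ending at position 173: sizes 116, 101 bp.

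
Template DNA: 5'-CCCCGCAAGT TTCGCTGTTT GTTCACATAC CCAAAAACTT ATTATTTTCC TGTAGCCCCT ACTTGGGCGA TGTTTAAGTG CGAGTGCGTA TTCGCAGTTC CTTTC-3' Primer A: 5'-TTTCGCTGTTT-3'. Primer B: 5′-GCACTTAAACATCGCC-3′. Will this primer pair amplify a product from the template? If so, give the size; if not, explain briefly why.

Yes — a 72 bp product.

Primer A (TTTCGCTGTTT) matches the top strand at positions 10–20; it acts as a forward primer.
Primer B's reverse complement is GGCGATGTTTAAGTGC, matching the top strand at positions 66–81; it acts as a reverse primer.
The 3' ends face each other across positions 10–81, giving a 72 bp product.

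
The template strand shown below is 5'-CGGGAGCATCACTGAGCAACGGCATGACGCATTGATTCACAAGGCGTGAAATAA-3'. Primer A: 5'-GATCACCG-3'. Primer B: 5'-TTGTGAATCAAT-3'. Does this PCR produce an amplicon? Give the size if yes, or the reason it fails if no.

No product — primer A has no binding site in the template.

Primer A (GATCACCG) does not match the top strand, and its reverse complement CGGTGATC does not match either.
With no annealing site for primer A, no amplification occurs.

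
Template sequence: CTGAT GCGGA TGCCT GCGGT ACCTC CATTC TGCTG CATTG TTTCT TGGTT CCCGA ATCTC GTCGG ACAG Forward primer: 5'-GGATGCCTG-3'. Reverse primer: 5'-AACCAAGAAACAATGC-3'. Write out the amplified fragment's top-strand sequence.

Scanning the template, GGATGCCTG occurs at positions 8–16; this primer anneals to the bottom strand there with its 3' end pointing downstream.
Taking the reverse complement of AACCAAGAAACAATGC gives GCATTGTTTCTTGGTT, found at positions 35–50 on the template; the primer anneals here to the top strand with its 3' end pointing upstream.
The product is the template from position 8 through 50 (43 bp).

5'-GGATGCCTGCGGTACCTCCATTCTGCTGCATTGTTTCTTGGTT-3'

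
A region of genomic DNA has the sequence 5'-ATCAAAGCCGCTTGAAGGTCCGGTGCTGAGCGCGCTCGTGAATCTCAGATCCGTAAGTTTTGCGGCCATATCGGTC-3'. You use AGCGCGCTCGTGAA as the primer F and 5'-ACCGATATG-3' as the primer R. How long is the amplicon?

47 bp

The forward primer matches the template at positions 29–42.
The reverse primer's reverse complement is CATATCGGT, which matches the template at positions 67–75.
The product runs from position 29 to position 75, so its length is 75 − 29 + 1 = 47 bp.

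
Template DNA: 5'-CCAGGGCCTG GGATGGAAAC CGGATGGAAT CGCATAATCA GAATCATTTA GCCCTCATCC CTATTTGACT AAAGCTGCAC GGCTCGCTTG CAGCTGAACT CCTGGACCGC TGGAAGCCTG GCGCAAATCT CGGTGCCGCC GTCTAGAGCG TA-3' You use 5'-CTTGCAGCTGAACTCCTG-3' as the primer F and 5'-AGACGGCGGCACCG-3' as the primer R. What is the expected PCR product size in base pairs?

58 bp

Scanning the template, CTTGCAGCTGAACTCCTG occurs at positions 87–104; this primer anneals to the bottom strand there with its 3' end pointing downstream.
Taking the reverse complement of AGACGGCGGCACCG gives CGGTGCCGCCGTCT, found at positions 131–144 on the template; the primer anneals here to the top strand with its 3' end pointing upstream.
The product runs from position 87 to position 144, so its length is 144 − 87 + 1 = 58 bp.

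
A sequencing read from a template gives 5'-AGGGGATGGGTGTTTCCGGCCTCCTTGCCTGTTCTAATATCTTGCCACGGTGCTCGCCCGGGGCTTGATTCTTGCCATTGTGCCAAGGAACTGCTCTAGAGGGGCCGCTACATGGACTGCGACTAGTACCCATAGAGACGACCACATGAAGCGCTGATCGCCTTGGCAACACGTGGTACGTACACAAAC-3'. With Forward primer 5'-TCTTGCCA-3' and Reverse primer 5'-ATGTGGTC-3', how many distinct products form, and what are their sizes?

The forward primer TCTTGCCA matches the top strand at positions 40–47, 70–77.
The reverse primer's reverse complement is GACCACAT, matching at positions 140–147.
Each forward site pairs with the reverse site to give a product ending at position 147: sizes 108, 78 bp.

Two products: 108 bp, 78 bp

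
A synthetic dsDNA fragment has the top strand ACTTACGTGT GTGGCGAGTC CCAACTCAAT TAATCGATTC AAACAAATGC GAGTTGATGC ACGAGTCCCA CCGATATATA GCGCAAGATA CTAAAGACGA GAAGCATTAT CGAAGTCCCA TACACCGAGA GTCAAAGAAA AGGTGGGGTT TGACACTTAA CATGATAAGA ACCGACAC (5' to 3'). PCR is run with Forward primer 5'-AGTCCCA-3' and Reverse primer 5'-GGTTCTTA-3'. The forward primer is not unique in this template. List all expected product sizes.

157 bp, 110 bp, 60 bp

The forward primer AGTCCCA matches the top strand at positions 17–23, 64–70, 114–120.
The reverse primer's reverse complement is TAAGAACC, matching at positions 166–173.
Each forward site pairs with the reverse site to give a product ending at position 173: sizes 157, 110, 60 bp.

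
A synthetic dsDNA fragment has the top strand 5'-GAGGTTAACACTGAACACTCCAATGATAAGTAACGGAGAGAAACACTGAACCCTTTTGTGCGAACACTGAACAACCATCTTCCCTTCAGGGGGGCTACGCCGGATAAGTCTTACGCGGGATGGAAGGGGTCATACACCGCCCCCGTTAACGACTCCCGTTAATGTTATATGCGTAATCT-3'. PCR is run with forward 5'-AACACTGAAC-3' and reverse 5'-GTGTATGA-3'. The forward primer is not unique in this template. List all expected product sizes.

The forward primer AACACTGAAC matches the top strand at positions 7–16, 42–51, 63–72.
The reverse primer's reverse complement is TCATACAC, matching at positions 130–137.
Each forward site pairs with the reverse site to give a product ending at position 137: sizes 131, 96, 75 bp.

131 bp, 96 bp, 75 bp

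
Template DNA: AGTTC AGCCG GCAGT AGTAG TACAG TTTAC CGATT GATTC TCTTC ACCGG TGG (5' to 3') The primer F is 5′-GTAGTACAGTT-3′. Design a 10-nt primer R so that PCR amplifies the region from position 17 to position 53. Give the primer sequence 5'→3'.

The product's 3' end on the top strand is position 53.
The reverse primer anneals to the top strand over positions 44–53, i.e. to TCACCGGTGG.
Its sequence written 5'→3' is the reverse complement: CCACCGGTGA.

5'-CCACCGGTGA-3'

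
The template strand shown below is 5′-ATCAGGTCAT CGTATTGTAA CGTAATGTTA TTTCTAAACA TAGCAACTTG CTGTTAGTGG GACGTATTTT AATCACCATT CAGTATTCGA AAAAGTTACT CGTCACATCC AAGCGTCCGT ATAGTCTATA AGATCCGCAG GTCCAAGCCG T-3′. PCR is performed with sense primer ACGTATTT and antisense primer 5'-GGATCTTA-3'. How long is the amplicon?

75 bp

Forward primer ACGTATTT is found on the top strand at positions 62–69.
Taking the reverse complement of GGATCTTA gives TAAGATCC, found at positions 129–136 on the template; the primer anneals here to the top strand with its 3' end pointing upstream.
The product runs from position 62 to position 136, so its length is 136 − 62 + 1 = 75 bp.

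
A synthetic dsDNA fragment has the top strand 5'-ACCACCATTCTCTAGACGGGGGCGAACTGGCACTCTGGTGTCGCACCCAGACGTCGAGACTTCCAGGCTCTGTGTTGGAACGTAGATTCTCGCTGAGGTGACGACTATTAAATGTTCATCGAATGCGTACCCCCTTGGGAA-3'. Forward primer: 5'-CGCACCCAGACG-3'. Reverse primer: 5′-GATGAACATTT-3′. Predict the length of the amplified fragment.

79 bp

Forward primer CGCACCCAGACG is found on the top strand at positions 42–53.
The reverse primer's reverse complement is AAATGTTCATC, which matches the template at positions 110–120.
The product runs from position 42 to position 120, so its length is 120 − 42 + 1 = 79 bp.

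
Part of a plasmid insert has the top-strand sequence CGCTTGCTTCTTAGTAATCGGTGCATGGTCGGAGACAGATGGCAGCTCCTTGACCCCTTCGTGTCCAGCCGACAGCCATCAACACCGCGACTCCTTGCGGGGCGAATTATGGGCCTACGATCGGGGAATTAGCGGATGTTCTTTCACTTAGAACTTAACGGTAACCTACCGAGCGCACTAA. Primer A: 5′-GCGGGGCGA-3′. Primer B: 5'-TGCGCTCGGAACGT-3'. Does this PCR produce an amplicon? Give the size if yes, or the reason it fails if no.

Primer B (TGCGCTCGGAACGT) does not match the top strand, and its reverse complement ACGTTCCGAGCGCA does not match either.
With no annealing site for primer B, no amplification occurs.

No product — primer B has no binding site in the template.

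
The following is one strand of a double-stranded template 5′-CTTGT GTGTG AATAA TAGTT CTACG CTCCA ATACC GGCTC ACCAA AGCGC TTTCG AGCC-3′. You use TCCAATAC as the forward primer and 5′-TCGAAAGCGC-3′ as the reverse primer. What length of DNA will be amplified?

30 bp

Scanning the template, TCCAATAC occurs at positions 27–34; this primer anneals to the bottom strand there with its 3' end pointing downstream.
Taking the reverse complement of TCGAAAGCGC gives GCGCTTTCGA, found at positions 47–56 on the template; the primer anneals here to the top strand with its 3' end pointing upstream.
Product length = (reverse-primer end) − (forward-primer start) + 1 = 56 − 27 + 1 = 30 bp.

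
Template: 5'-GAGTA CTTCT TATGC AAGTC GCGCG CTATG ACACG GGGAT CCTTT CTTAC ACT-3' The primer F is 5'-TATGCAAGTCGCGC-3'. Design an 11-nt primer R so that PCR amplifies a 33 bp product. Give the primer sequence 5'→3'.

The forward primer binds at positions 11–24, so a 33 bp product ends at position 11 + 33 − 1 = 43.
The reverse primer anneals to the top strand over positions 33–43, i.e. to ACGGGGATCCT.
Its sequence written 5'→3' is the reverse complement: AGGATCCCCGT.

5'-AGGATCCCCGT-3'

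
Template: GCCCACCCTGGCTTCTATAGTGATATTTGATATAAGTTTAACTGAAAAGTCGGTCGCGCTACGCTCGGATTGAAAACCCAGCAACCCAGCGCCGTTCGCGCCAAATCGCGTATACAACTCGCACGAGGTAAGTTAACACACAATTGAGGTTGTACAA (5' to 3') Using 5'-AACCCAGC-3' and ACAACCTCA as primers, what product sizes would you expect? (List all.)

The forward primer AACCCAGC matches the top strand at positions 75–82, 83–90.
The reverse primer's reverse complement is TGAGGTTGT, matching at positions 145–153.
Each forward site pairs with the reverse site to give a product ending at position 153: sizes 79, 71 bp.

79 bp, 71 bp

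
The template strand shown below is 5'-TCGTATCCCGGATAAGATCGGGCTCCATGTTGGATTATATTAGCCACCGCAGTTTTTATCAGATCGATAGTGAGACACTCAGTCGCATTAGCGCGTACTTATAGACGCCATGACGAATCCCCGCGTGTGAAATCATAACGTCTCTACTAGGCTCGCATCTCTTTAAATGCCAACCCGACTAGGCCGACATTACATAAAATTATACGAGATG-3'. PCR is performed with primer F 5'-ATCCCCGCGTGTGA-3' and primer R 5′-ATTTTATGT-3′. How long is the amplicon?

Forward primer ATCCCCGCGTGTGA is found on the top strand at positions 117–130.
Reverse complement of the reverse primer: ACATAAAAT. This occurs on the top strand at positions 192–200.
Amplicon spans positions 117–200: 84 bp.

84 bp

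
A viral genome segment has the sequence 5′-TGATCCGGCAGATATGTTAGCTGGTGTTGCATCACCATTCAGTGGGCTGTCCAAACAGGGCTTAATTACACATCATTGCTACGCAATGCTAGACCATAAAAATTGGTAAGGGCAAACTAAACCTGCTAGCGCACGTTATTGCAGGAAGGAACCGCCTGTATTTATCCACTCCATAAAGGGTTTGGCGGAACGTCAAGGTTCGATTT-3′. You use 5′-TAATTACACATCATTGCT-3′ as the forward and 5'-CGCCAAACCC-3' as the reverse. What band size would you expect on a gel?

The forward primer matches the template at positions 63–80.
The reverse primer's reverse complement is GGGTTTGGCG, which matches the template at positions 178–187.
Amplicon spans positions 63–187: 125 bp.

125 bp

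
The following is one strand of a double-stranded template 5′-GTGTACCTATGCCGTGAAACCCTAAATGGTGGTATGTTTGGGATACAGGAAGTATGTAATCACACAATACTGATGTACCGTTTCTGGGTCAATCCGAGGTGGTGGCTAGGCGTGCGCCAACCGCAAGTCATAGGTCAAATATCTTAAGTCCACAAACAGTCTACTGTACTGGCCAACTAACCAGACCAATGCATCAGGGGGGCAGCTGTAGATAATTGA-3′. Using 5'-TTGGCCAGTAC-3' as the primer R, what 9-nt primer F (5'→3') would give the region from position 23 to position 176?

The reverse primer's reverse complement GTACTGGCCAA matches the template at positions 166–176; the product starts at position 23.
The forward primer is identical to the top strand over positions 23–31: TAAATGGTG.

5'-TAAATGGTG-3'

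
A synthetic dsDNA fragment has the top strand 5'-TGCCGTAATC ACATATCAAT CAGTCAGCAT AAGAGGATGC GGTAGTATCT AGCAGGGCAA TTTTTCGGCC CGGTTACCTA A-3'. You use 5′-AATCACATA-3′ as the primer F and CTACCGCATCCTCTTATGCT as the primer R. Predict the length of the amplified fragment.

39 bp

Scanning the template, AATCACATA occurs at positions 7–15; this primer anneals to the bottom strand there with its 3' end pointing downstream.
The reverse primer's reverse complement is AGCATAAGAGGATGCGGTAG, which matches the template at positions 26–45.
Product length = (reverse-primer end) − (forward-primer start) + 1 = 45 − 7 + 1 = 39 bp.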